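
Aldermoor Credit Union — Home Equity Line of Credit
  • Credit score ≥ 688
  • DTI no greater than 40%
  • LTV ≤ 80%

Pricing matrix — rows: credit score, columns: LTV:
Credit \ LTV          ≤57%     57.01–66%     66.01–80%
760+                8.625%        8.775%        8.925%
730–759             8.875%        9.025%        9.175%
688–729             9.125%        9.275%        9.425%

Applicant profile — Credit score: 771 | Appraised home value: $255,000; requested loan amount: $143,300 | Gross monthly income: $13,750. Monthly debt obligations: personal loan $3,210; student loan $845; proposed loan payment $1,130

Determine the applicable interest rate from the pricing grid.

Credit score 771 ≥ 688; Total monthly debts = (3,210 + 845 + 1,130) = 5,185. Debt-to-income = 5,185/13,750 = 37.7% — meets 40% limit
Loan-to-value = 143,300/255,000 = 56.2% — pass (80% max)
Score 771 is in the 760+ band; LTV 56.2% is in the ≤57% band → 8.625%.

8.625%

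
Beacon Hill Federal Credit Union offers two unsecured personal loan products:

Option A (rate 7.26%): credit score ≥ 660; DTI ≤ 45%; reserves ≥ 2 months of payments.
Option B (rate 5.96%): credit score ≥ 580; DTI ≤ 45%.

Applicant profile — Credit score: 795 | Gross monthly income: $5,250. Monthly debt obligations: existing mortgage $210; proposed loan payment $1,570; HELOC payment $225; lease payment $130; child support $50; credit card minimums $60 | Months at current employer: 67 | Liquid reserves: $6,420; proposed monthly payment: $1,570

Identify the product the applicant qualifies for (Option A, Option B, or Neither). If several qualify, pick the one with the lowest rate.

Total debts = (210 + 1,570 + 225 + 130 + 50 + 60) = 2,245; DTI = 2,245/5,250 = 42.8%.
Reserves = 6,420/1,570 = 4.1 months.
Option A: score 795 ≥ 660; DTI 42.8% ≤ 45%; reserves 4.1 ≥ 2 mo → qualifies.
Option B: score 795 ≥ 580; DTI 42.8% ≤ 45% → qualifies.
Qualifying: Option A, Option B. Lowest rate is 5.96% → Option B.

Option B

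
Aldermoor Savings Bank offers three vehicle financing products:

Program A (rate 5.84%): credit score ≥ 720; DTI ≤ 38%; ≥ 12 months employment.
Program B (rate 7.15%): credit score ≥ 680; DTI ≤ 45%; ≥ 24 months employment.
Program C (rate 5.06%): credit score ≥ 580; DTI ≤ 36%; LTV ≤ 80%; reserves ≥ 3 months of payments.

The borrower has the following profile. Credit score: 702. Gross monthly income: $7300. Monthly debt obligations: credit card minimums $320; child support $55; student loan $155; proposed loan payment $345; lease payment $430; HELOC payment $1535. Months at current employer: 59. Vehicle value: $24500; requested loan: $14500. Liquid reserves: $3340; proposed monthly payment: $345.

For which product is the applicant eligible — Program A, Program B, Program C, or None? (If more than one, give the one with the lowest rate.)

Program B

Total debts = (320 + 55 + 155 + 345 + 430 + 1,535) = 2,840; DTI = 2,840/7,300 = 38.9%.
LTV = 14,500/24,500 = 59.2%.
Reserves = 3,340/345 = 9.7 months.
Program A: score 702 < 720; DTI 38.9% > 38%; employment 59 ≥ 12 mo → does not qualify.
Program B: score 702 ≥ 680; DTI 38.9% ≤ 45%; employment 59 ≥ 24 mo → qualifies.
Program C: score 702 ≥ 580; DTI 38.9% > 36%; LTV 59.2% ≤ 80%; reserves 9.7 ≥ 3 mo → does not qualify.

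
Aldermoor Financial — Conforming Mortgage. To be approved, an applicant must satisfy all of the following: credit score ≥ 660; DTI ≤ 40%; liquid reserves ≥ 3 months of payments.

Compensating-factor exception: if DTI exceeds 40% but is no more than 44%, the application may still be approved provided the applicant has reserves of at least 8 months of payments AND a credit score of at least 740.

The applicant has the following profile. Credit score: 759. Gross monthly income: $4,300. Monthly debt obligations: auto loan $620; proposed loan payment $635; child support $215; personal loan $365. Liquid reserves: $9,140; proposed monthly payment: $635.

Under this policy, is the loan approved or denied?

Credit score 759 ≥ 660 (meets base)
Total debts = (620 + 635 + 215 + 365) = 1,835. DTI = 1,835/4,300 = 42.7% > 40% — standard DTI limit exceeded.
Reserves: 9,140 ÷ 635 = 14.4 months (meets 3-month minimum)
42.7% falls in the override range (40%–44%), so the compensating-factor test applies.
Reserves 14.4 ≥ 8 months; credit score 759 ≥ 740.
Both override conditions satisfied; DTI exception granted.

Approved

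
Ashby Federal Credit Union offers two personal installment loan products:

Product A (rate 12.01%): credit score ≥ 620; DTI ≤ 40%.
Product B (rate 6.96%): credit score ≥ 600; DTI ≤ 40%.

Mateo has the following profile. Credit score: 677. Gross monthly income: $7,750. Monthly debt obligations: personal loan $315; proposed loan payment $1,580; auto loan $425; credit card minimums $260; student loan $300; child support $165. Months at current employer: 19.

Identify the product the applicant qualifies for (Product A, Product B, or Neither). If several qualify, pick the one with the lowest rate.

Product B

Total debts = (315 + 1,580 + 425 + 260 + 300 + 165) = 3,045; DTI = 3,045/7,750 = 39.3%.
Product A: score 677 ≥ 620; DTI 39.3% ≤ 40% → qualifies.
Product B: score 677 ≥ 600; DTI 39.3% ≤ 40% → qualifies.
Qualifying: Product A, Product B. Lowest rate is 6.96% → Product B.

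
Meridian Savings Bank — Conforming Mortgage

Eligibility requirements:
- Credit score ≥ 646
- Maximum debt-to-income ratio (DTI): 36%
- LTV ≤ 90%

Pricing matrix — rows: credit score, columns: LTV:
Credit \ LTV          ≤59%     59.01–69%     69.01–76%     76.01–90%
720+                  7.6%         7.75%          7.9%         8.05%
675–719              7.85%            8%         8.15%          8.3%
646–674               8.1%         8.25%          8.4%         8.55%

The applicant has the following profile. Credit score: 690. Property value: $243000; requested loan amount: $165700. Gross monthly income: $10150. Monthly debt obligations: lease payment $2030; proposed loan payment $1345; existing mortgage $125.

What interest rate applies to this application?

Credit score 690 ≥ 646; Total monthly debts = (2,030 + 1,345 + 125) = 3,500. Debt-to-income = 3,500/10,150 = 34.5% — meets 36% limit
Loan-to-value = 165,700/243,000 = 68.2% — pass (90% max)
Score 690 is in the 675–719 band; LTV 68.2% is in the 59.01–69% band → 8%.

8%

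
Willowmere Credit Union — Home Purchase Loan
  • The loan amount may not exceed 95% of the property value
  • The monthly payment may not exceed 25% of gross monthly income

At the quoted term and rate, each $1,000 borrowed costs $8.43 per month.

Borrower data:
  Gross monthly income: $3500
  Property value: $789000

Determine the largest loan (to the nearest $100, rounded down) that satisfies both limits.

$103,700

Payment cap: 25% × $3,500 = $875/month.
At $8.43 per $1,000, that supports 875/8.43 × 1,000 ≈ $103,795 → $103,700.
LTV cap: 95% × $789,000 = $749,550 → $749,500.
Binding constraint: payment-to-income.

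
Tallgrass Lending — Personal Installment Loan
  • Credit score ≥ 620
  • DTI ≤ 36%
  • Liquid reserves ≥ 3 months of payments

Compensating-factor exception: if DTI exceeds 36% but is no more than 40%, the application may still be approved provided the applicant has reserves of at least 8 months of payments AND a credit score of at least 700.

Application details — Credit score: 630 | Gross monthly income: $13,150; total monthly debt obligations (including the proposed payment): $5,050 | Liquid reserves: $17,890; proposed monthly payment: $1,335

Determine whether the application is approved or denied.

Denied

Credit score 630 ≥ 620 (meets base)
DTI: 5,050 ÷ 13,150 = 38.4%, over the 36% base limit.
Reserves = 17,890/1,335 = 13.4 months ≥ 3
38.4% falls in the override range (36%–40%), so the compensating-factor test applies.
Reserves 13.4 ≥ 8 months; credit score 630 < 700.
Override conditions not both satisfied; exception does not apply.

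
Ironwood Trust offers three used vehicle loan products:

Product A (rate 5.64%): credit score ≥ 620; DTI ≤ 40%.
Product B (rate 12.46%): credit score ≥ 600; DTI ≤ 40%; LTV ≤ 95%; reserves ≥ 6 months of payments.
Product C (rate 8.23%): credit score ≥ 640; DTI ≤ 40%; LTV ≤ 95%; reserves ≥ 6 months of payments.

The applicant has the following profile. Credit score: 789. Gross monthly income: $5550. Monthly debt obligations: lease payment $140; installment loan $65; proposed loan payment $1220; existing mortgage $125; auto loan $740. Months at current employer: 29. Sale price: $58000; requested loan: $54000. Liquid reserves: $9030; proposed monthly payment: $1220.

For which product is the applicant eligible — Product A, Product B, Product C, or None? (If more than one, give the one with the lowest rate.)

None

Total debts = (140 + 65 + 1,220 + 125 + 740) = 2,290; DTI = 2,290/5,550 = 41.3%.
LTV = 54,000/58,000 = 93.1%.
Reserves = 9,030/1,220 = 7.4 months.
Product A: score 789 ≥ 620; DTI 41.3% > 40% → does not qualify.
Product B: score 789 ≥ 600; DTI 41.3% > 40%; LTV 93.1% ≤ 95%; reserves 7.4 ≥ 6 mo → does not qualify.
Product C: score 789 ≥ 640; DTI 41.3% > 40%; LTV 93.1% ≤ 95%; reserves 7.4 ≥ 6 mo → does not qualify.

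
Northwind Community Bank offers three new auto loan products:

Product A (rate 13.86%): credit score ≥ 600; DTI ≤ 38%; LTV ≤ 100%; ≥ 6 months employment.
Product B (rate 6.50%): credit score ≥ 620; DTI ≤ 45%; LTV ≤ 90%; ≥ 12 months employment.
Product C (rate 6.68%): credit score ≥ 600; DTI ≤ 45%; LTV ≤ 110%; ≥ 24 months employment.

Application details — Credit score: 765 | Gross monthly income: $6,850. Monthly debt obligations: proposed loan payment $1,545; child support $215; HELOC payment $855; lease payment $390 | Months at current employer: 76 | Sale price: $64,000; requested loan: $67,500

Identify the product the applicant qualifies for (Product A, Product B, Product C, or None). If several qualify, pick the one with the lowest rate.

Product C

Total debts = (1,545 + 215 + 855 + 390) = 3,005; DTI = 3,005/6,850 = 43.9%.
LTV = 67,500/64,000 = 105.5%.
Product A: score 765 ≥ 600; DTI 43.9% > 38%; LTV 105.5% > 100%; employment 76 ≥ 6 mo → does not qualify.
Product B: score 765 ≥ 620; DTI 43.9% ≤ 45%; LTV 105.5% > 90%; employment 76 ≥ 12 mo → does not qualify.
Product C: score 765 ≥ 600; DTI 43.9% ≤ 45%; LTV 105.5% ≤ 110%; employment 76 ≥ 24 mo → qualifies.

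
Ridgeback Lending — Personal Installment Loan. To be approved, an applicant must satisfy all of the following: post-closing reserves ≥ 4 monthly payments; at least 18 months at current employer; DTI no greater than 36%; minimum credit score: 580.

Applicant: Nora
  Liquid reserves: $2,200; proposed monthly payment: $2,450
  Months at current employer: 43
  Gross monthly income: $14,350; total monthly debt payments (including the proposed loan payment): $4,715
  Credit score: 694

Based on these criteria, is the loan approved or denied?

Denied

Reserves = 2,200/2,450 = 0.9 months < 4
Employment 43 ≥ 18 months
DTI: 4,715 ÷ 14,350 = 32.9%, within the 36% cap
Credit score 694 ≥ 580 (meets)
Fails on reserves.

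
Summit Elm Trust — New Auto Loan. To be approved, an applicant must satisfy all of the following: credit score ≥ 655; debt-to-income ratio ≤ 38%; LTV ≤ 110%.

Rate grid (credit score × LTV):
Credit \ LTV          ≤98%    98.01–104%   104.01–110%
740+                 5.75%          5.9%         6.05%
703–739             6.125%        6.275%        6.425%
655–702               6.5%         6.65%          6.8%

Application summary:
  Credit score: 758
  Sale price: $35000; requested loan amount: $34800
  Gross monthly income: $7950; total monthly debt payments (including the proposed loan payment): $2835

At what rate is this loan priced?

Credit score 758 ≥ 655; Debt-to-income = 2,835/7,950 = 35.7% — meets 38% limit
LTV: 34,800 ÷ 35,000 = 99.4%, within 110% cap
Row: 758 falls in 740+. Column: 99.4% falls in 98.01–104%. Rate = 5.9%.

5.9%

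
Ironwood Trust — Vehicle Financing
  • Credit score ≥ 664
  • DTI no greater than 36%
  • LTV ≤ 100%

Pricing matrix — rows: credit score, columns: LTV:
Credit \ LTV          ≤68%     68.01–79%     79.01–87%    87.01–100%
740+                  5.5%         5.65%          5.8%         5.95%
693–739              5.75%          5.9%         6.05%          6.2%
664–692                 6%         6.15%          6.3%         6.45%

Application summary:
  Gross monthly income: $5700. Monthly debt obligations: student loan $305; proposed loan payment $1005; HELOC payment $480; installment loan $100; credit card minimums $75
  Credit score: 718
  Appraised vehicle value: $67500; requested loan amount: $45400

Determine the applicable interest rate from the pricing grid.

5.75%

Credit score 718 ≥ 664; Total monthly debts = (305 + 1,005 + 480 + 100 + 75) = 1,965. Debt-to-income = 1,965/5,700 = 34.5% — meets 36% limit
LTV: 45,400 ÷ 67,500 = 67.3%, within 100% cap
Row: 718 falls in 693–739. Column: 67.3% falls in ≤68%. Rate = 5.75%.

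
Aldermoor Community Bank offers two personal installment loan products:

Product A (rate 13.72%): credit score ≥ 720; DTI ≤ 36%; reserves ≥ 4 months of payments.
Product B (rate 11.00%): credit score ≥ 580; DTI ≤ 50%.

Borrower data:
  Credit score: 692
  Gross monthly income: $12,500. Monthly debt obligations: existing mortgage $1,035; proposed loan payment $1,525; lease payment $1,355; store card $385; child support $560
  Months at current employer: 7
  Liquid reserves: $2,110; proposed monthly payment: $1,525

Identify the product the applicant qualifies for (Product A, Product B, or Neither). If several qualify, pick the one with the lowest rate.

Total debts = (1,035 + 1,525 + 1,355 + 385 + 560) = 4,860; DTI = 4,860/12,500 = 38.9%.
Reserves = 2,110/1,525 = 1.4 months.
Product A: score 692 < 720; DTI 38.9% > 36%; reserves 1.4 < 4 mo → does not qualify.
Product B: score 692 ≥ 580; DTI 38.9% ≤ 50% → qualifies.

Product B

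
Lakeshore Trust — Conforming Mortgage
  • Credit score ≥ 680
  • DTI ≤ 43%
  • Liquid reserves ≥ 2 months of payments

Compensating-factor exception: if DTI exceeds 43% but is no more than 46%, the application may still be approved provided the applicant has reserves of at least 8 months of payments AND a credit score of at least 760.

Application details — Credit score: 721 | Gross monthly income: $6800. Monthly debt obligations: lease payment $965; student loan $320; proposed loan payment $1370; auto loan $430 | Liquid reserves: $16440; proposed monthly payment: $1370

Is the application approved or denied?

Credit score 721 ≥ 680 (meets base)
Total debts = (965 + 320 + 1,370 + 430) = 3,085. DTI = 3,085/6,800 = 45.4% > 43% — standard DTI limit exceeded.
Reserves = 16,440/1,370 = 12.0 months ≥ 2
DTI 45.4% is within the 43%–46% exception band; checking compensating factors.
Reserves 12.0 ≥ 8 months; credit score 721 < 760.
Compensating-factor requirement not fully met.

Denied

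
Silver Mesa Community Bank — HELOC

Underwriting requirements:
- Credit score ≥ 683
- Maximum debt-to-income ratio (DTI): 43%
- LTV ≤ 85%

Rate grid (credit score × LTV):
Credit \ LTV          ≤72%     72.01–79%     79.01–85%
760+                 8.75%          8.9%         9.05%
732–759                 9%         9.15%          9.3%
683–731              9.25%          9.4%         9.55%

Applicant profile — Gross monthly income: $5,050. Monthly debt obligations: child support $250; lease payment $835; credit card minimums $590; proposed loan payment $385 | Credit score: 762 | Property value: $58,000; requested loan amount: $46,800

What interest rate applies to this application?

Credit score 762 ≥ 683; Total monthly debts = (250 + 835 + 590 + 385) = 2,060. DTI = 2,060/5,050 = 40.8% ≤ 43%
Loan-to-value = 46,800/58,000 = 80.7% — pass (85% max)
Row: 762 falls in 760+. Column: 80.7% falls in 79.01–85%. Rate = 9.05%.

9.05%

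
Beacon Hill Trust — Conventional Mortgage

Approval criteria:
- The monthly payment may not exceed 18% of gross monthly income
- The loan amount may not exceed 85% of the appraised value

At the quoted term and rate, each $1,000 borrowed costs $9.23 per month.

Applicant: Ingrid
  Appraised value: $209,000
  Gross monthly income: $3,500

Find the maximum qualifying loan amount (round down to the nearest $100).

$68,200

Payment cap: 18% × $3,500 = $630/month.
At $9.23 per $1,000, that supports 630/9.23 × 1,000 ≈ $68,255 → $68,200.
LTV cap: 85% × $209,000 = $177,650 → $177,600.
Binding constraint: payment-to-income.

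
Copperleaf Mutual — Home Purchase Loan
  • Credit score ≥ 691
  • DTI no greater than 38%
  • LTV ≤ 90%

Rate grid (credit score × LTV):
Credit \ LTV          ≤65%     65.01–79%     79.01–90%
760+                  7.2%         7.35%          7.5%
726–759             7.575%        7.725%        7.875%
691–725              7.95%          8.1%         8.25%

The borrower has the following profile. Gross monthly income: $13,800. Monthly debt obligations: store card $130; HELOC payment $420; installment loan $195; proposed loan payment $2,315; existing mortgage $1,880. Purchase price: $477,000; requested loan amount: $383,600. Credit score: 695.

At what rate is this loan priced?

Credit score 695 ≥ 691; Total monthly debts = (130 + 420 + 195 + 2,315 + 1,880) = 4,940. Debt-to-income = 4,940/13,800 = 35.8% — meets 38% limit
LTV = 383,600/477,000 = 80.4% ≤ 90%
Score 695 is in the 691–725 band; LTV 80.4% is in the 79.01–90% band → 8.25%.

8.25%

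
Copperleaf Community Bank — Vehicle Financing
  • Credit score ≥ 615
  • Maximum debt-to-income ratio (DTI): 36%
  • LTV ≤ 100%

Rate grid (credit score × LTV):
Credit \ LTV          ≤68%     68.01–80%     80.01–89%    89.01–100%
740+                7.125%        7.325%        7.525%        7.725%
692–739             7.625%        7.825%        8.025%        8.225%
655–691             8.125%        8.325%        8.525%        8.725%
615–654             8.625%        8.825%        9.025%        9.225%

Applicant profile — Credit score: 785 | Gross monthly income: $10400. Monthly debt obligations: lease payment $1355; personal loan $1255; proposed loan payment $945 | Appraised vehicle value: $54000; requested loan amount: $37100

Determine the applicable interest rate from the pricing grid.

Credit score 785 ≥ 615; Total monthly debts = (1,355 + 1,255 + 945) = 3,555. Debt-to-income = 3,555/10,400 = 34.2% — meets 36% limit
LTV = 37,100/54,000 = 68.7% ≤ 100%
Row: 785 falls in 740+. Column: 68.7% falls in 68.01–80%. Rate = 7.325%.

7.325%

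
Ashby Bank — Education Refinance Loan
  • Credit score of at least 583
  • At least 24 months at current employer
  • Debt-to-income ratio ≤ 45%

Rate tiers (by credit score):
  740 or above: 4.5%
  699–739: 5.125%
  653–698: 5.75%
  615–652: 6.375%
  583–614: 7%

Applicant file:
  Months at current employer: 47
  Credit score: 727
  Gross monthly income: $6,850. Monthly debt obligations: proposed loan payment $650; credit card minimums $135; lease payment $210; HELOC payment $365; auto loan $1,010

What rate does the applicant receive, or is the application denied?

Approved at 5.125%

Credit score 727 ≥ 583 (meets minimum)
Total monthly debts = (650 + 135 + 210 + 365 + 1,010) = 2,370. DTI = 2,370/6,850 = 34.6% ≤ 45%
Employment 47 ≥ 24 months
All requirements met. Score 727 falls in the 699–739 tier → 5.125%.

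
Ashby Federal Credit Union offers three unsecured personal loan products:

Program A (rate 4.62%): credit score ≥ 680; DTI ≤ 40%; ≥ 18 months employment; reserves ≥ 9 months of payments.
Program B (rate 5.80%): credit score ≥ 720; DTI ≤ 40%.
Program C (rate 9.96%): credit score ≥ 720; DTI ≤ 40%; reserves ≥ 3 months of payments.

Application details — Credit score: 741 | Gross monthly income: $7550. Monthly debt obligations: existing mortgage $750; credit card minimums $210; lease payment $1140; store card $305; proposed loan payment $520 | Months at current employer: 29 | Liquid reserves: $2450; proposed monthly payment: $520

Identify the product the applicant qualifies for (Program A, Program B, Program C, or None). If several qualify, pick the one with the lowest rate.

Total debts = (750 + 210 + 1,140 + 305 + 520) = 2,925; DTI = 2,925/7,550 = 38.7%.
Reserves = 2,450/520 = 4.7 months.
Program A: score 741 ≥ 680; DTI 38.7% ≤ 40%; employment 29 ≥ 18 mo; reserves 4.7 < 9 mo → does not qualify.
Program B: score 741 ≥ 720; DTI 38.7% ≤ 40% → qualifies.
Program C: score 741 ≥ 720; DTI 38.7% ≤ 40%; reserves 4.7 ≥ 3 mo → qualifies.
Qualifying: Program B, Program C. Lowest rate is 5.80% → Program B.

Program B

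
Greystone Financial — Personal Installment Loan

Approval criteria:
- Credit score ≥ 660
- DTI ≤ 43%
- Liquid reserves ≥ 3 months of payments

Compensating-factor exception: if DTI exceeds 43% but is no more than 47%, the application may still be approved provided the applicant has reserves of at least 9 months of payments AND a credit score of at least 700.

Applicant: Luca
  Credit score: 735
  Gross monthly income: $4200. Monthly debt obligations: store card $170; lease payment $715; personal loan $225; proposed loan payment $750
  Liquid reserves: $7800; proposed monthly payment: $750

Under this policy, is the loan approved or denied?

Approved

Credit score 735 ≥ 660 (meets base)
Total debts = (170 + 715 + 225 + 750) = 1,860. DTI = 1,860/4,200 = 44.3% > 43% — standard DTI limit exceeded.
Liquid reserves cover 7,800/750 = 10.4 months — ≥ 3 required
44.3% falls in the override range (43%–47%), so the compensating-factor test applies.
Override check — reserves: 10.4 mo (ok); score: 735 (ok).
Both override conditions satisfied; DTI exception granted.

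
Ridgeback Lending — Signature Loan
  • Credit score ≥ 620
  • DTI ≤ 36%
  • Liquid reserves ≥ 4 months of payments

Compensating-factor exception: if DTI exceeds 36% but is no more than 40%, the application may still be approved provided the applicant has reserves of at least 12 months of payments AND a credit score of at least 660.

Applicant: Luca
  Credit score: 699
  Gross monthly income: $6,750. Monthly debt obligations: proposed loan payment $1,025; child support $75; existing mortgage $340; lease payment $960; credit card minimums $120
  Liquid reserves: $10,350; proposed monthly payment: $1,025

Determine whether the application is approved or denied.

Denied

Credit score 699 ≥ 620 (meets base)
Total debts = (1,025 + 75 + 340 + 960 + 120) = 2,520. DTI: 2,520 ÷ 6,750 = 37.3%, over the 36% base limit.
Liquid reserves cover 10,350/1,025 = 10.1 months — ≥ 4 required
DTI 37.3% is within the 36%–40% exception band; checking compensating factors.
Reserves 10.1 < 12 months; credit score 699 ≥ 660.
Compensating-factor requirement not fully met.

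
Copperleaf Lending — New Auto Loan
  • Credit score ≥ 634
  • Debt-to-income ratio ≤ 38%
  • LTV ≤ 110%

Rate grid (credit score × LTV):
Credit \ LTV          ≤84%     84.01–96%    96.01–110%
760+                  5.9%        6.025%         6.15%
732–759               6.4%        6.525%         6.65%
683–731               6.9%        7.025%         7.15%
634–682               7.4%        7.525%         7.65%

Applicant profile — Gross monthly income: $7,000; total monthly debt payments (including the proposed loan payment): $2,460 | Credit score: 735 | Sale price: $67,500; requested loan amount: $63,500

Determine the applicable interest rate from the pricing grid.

6.525%

Credit score 735 ≥ 634; DTI: 2,460 ÷ 7,000 = 35.1%, within the 38% cap
LTV: 63,500 ÷ 67,500 = 94.1%, within 110% cap
Row: 735 falls in 732–759. Column: 94.1% falls in 84.01–96%. Rate = 6.525%.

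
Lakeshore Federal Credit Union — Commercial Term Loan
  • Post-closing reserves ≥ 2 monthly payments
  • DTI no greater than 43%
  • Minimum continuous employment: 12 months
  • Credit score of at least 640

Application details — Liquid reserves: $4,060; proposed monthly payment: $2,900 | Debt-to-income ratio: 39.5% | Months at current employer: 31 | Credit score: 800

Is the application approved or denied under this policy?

Reserves: 4,060 ÷ 2,900 = 1.4 months (below 2-month minimum)
DTI 39.5% is within the 43% limit
Employment 31 ≥ 12 months
Credit score 800 ≥ 640 (meets)
Fails on reserves.

Denied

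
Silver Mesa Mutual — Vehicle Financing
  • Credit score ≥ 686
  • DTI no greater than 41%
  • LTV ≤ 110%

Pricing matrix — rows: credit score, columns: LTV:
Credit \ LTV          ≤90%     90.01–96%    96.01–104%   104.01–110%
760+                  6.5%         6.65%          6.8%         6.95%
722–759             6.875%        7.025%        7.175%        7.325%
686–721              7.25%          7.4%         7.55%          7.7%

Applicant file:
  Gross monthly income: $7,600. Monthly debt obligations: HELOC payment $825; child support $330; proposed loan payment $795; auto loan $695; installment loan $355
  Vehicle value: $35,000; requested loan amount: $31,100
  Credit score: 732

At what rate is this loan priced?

6.875%

Credit score 732 ≥ 686; Total monthly debts = (825 + 330 + 795 + 695 + 355) = 3,000. Debt-to-income = 3,000/7,600 = 39.5% — meets 41% limit
LTV = 31,100/35,000 = 88.9% ≤ 110%
Row: 732 falls in 722–759. Column: 88.9% falls in ≤90%. Rate = 6.875%.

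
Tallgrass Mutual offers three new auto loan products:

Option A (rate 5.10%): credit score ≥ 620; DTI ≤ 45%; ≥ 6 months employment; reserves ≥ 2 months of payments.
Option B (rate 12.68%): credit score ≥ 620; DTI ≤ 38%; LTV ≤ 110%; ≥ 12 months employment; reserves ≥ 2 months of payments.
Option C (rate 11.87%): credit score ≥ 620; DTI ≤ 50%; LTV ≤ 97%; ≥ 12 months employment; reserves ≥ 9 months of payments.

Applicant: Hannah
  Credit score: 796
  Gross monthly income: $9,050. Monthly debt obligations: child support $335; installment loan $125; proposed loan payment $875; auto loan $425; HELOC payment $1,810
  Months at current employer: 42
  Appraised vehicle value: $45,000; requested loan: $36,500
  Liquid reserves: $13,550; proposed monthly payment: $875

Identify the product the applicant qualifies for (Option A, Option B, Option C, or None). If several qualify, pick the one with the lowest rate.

Total debts = (335 + 125 + 875 + 425 + 1,810) = 3,570; DTI = 3,570/9,050 = 39.4%.
LTV = 36,500/45,000 = 81.1%.
Reserves = 13,550/875 = 15.5 months.
Option A: score 796 ≥ 620; DTI 39.4% ≤ 45%; employment 42 ≥ 6 mo; reserves 15.5 ≥ 2 mo → qualifies.
Option B: score 796 ≥ 620; DTI 39.4% > 38%; LTV 81.1% ≤ 110%; employment 42 ≥ 12 mo; reserves 15.5 ≥ 2 mo → does not qualify.
Option C: score 796 ≥ 620; DTI 39.4% ≤ 50%; LTV 81.1% ≤ 97%; employment 42 ≥ 12 mo; reserves 15.5 ≥ 9 mo → qualifies.
Qualifying: Option A, Option C. Lowest rate is 5.10% → Option A.

Option A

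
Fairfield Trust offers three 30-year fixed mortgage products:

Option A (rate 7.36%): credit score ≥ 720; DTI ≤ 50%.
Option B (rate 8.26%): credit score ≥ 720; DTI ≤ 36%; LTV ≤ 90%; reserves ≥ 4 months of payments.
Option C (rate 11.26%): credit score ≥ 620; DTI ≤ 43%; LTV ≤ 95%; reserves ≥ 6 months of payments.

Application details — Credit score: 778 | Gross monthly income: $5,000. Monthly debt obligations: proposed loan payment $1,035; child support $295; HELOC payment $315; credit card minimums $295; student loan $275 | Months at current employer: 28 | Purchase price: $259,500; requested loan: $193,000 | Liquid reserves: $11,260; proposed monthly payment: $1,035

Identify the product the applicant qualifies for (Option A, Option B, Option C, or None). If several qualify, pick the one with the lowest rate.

Option A

Total debts = (1,035 + 295 + 315 + 295 + 275) = 2,215; DTI = 2,215/5,000 = 44.3%.
LTV = 193,000/259,500 = 74.4%.
Reserves = 11,260/1,035 = 10.9 months.
Option A: score 778 ≥ 720; DTI 44.3% ≤ 50% → qualifies.
Option B: score 778 ≥ 720; DTI 44.3% > 36%; LTV 74.4% ≤ 90%; reserves 10.9 ≥ 4 mo → does not qualify.
Option C: score 778 ≥ 620; DTI 44.3% > 43%; LTV 74.4% ≤ 95%; reserves 10.9 ≥ 6 mo → does not qualify.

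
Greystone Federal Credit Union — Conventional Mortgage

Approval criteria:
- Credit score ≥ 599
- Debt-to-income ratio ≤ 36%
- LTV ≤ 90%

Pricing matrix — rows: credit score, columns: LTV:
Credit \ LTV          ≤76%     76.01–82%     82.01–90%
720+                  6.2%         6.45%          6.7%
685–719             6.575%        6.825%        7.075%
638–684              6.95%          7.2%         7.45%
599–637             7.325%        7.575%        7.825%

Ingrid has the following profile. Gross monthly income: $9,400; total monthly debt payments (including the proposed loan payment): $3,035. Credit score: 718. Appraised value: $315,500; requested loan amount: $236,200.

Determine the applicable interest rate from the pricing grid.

6.575%

Credit score 718 ≥ 599; Debt-to-income = 3,035/9,400 = 32.3% — meets 36% limit
LTV = 236,200/315,500 = 74.9% ≤ 90%
Credit 718 → row 685–719; LTV 74.9% → column ≤76%. Grid cell → 6.575%.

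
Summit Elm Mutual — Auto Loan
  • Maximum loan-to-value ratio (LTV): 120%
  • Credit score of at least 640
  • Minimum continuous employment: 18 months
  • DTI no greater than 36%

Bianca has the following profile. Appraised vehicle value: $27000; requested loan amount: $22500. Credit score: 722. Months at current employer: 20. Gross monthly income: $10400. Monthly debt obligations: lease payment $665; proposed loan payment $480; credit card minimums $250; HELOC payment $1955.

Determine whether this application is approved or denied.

Approved

Loan-to-value = 22,500/27,000 = 83.3% — pass (120% max)
Credit score 722 ≥ 640 (meets)
Employment 20 ≥ 18 months
Total monthly debts = (665 + 480 + 250 + 1,955) = 3,350. Debt-to-income = 3,350/10,400 = 32.2% — meets 36% limit
All criteria satisfied.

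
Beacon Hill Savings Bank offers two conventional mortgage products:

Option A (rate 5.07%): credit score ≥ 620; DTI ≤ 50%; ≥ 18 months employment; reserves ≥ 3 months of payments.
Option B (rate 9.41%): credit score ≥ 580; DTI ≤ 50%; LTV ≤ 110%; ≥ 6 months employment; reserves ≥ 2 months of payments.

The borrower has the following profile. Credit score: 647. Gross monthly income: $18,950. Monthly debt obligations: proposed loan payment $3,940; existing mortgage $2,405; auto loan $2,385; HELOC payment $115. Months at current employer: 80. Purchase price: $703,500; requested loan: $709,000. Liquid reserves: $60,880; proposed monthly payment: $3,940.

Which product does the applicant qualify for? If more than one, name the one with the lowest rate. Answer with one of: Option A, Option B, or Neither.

Option A

Total debts = (3,940 + 2,405 + 2,385 + 115) = 8,845; DTI = 8,845/18,950 = 46.7%.
LTV = 709,000/703,500 = 100.8%.
Reserves = 60,880/3,940 = 15.5 months.
Option A: score 647 ≥ 620; DTI 46.7% ≤ 50%; employment 80 ≥ 18 mo; reserves 15.5 ≥ 3 mo → qualifies.
Option B: score 647 ≥ 580; DTI 46.7% ≤ 50%; LTV 100.8% ≤ 110%; employment 80 ≥ 6 mo; reserves 15.5 ≥ 2 mo → qualifies.
Qualifying: Option A, Option B. Lowest rate is 5.07% → Option A.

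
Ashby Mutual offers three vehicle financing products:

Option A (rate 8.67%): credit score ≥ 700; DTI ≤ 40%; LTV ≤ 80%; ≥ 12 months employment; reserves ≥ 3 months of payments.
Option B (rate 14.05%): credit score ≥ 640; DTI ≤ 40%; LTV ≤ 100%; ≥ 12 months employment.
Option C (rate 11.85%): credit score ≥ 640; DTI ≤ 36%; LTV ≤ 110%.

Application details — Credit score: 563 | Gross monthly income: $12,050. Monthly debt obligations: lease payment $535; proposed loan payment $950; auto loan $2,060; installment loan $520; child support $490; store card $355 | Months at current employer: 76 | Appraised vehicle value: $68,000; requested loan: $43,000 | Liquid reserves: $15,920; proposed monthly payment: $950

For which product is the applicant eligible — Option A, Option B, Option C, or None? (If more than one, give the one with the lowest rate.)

None

Total debts = (535 + 950 + 2,060 + 520 + 490 + 355) = 4,910; DTI = 4,910/12,050 = 40.7%.
LTV = 43,000/68,000 = 63.2%.
Reserves = 15,920/950 = 16.8 months.
Option A: score 563 < 700; DTI 40.7% > 40%; LTV 63.2% ≤ 80%; employment 76 ≥ 12 mo; reserves 16.8 ≥ 3 mo → does not qualify.
Option B: score 563 < 640; DTI 40.7% > 40%; LTV 63.2% ≤ 100%; employment 76 ≥ 12 mo → does not qualify.
Option C: score 563 < 640; DTI 40.7% > 36%; LTV 63.2% ≤ 110% → does not qualify.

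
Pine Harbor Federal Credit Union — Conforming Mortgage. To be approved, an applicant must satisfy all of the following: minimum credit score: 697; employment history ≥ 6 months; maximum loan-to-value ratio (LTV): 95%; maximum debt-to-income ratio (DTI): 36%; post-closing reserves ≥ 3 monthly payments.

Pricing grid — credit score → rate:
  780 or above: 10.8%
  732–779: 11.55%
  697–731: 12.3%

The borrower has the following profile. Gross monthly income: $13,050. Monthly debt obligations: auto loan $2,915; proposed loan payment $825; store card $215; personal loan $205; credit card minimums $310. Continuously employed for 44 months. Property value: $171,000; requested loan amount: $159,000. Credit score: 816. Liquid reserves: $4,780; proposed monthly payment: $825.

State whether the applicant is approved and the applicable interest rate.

Approved at 10.8%

Credit score 816 ≥ 697 (meets minimum)
Total monthly debts = (2,915 + 825 + 215 + 205 + 310) = 4,470. Debt-to-income = 4,470/13,050 = 34.3% — meets 36% limit
LTV = 159,000/171,000 = 93% ≤ 95%
Liquid reserves cover 4,780/825 = 5.8 months — ≥ 3 required
Employment 44 ≥ 6 months
All requirements met. Score 816 falls in the 780 or above tier → 10.8%.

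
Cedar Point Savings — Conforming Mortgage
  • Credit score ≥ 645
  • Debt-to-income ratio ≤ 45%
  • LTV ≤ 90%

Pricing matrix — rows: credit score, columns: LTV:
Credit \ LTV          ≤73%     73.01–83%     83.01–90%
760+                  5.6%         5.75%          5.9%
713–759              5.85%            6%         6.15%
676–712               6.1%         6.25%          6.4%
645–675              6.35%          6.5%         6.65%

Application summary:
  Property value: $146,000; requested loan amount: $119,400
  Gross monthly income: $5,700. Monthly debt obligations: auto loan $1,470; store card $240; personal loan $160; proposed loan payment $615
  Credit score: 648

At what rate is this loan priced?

Credit score 648 ≥ 645; Total monthly debts = (1,470 + 240 + 160 + 615) = 2,485. Debt-to-income = 2,485/5,700 = 43.6% — meets 45% limit
Loan-to-value = 119,400/146,000 = 81.8% — pass (90% max)
Credit 648 → row 645–675; LTV 81.8% → column 73.01–83%. Grid cell → 6.5%.

6.5%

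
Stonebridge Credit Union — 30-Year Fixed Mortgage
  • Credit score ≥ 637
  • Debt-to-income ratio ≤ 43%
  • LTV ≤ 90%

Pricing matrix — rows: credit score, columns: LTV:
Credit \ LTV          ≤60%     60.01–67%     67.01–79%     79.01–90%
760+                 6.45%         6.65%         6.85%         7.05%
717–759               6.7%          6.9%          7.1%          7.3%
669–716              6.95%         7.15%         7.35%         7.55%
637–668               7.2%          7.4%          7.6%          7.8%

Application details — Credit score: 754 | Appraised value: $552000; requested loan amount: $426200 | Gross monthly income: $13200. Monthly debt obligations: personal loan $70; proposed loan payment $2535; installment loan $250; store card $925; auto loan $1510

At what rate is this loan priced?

Credit score 754 ≥ 637; Total monthly debts = (70 + 2,535 + 250 + 925 + 1,510) = 5,290. Debt-to-income = 5,290/13,200 = 40.1% — meets 43% limit
LTV: 426,200 ÷ 552,000 = 77.2%, within 90% cap
Credit 754 → row 717–759; LTV 77.2% → column 67.01–79%. Grid cell → 7.1%.

7.1%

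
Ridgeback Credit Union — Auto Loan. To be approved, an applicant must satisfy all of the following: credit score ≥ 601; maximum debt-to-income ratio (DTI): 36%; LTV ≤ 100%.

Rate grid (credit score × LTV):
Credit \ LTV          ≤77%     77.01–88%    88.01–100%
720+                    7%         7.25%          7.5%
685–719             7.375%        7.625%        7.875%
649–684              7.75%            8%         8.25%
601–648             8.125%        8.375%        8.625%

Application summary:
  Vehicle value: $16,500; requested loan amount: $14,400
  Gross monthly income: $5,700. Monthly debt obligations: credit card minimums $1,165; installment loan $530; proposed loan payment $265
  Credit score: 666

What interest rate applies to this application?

8%

Credit score 666 ≥ 601; Total monthly debts = (1,165 + 530 + 265) = 1,960. DTI = 1,960/5,700 = 34.4% ≤ 36%
Loan-to-value = 14,400/16,500 = 87.3% — pass (100% max)
Credit 666 → row 649–684; LTV 87.3% → column 77.01–88%. Grid cell → 8%.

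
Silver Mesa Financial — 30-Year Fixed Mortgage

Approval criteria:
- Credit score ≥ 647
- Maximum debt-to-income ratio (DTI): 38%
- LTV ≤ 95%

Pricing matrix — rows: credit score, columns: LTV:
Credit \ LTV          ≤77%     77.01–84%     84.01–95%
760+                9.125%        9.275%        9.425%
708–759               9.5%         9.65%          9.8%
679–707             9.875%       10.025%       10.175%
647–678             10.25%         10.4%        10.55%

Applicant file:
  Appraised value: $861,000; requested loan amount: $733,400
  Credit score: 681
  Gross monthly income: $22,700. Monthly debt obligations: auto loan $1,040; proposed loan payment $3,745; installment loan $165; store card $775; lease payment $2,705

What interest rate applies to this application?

10.175%

Credit score 681 ≥ 647; Total monthly debts = (1,040 + 3,745 + 165 + 775 + 2,705) = 8,430. DTI: 8,430 ÷ 22,700 = 37.1%, within the 38% cap
LTV: 733,400 ÷ 861,000 = 85.2%, within 95% cap
Row: 681 falls in 679–707. Column: 85.2% falls in 84.01–95%. Rate = 10.175%.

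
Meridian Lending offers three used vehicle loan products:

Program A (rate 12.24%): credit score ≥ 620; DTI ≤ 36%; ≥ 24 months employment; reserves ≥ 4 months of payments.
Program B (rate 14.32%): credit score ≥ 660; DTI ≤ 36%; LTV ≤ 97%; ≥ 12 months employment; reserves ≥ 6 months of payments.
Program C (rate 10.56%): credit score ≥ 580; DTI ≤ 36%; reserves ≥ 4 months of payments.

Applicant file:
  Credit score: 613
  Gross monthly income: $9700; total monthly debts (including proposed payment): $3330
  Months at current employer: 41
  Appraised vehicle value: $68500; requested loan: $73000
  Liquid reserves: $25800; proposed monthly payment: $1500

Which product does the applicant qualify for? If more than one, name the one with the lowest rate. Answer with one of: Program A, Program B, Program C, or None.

DTI = 3,330/9,700 = 34.3%.
LTV = 73,000/68,500 = 106.6%.
Reserves = 25,800/1,500 = 17.2 months.
Program A: score 613 < 620; DTI 34.3% ≤ 36%; employment 41 ≥ 24 mo; reserves 17.2 ≥ 4 mo → does not qualify.
Program B: score 613 < 660; DTI 34.3% ≤ 36%; LTV 106.6% > 97%; employment 41 ≥ 12 mo; reserves 17.2 ≥ 6 mo → does not qualify.
Program C: score 613 ≥ 580; DTI 34.3% ≤ 36%; reserves 17.2 ≥ 4 mo → qualifies.

Program C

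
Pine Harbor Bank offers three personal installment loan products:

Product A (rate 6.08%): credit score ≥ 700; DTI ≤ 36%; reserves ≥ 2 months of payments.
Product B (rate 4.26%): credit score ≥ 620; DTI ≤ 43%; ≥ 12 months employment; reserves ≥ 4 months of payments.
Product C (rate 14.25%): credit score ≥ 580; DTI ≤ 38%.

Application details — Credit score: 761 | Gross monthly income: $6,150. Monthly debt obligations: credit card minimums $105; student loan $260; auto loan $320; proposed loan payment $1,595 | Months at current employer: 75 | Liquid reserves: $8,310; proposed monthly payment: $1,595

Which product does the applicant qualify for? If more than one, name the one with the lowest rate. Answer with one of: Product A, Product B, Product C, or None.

Product B

Total debts = (105 + 260 + 320 + 1,595) = 2,280; DTI = 2,280/6,150 = 37.1%.
Reserves = 8,310/1,595 = 5.2 months.
Product A: score 761 ≥ 700; DTI 37.1% > 36%; reserves 5.2 ≥ 2 mo → does not qualify.
Product B: score 761 ≥ 620; DTI 37.1% ≤ 43%; employment 75 ≥ 12 mo; reserves 5.2 ≥ 4 mo → qualifies.
Product C: score 761 ≥ 580; DTI 37.1% ≤ 38% → qualifies.
Qualifying: Product B, Product C. Lowest rate is 4.26% → Product B.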